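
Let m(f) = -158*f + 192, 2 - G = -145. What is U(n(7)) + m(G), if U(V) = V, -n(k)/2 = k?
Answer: -23048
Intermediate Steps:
n(k) = -2*k
G = 147 (G = 2 - 1*(-145) = 2 + 145 = 147)
m(f) = 192 - 158*f
U(n(7)) + m(G) = -2*7 + (192 - 158*147) = -14 + (192 - 23226) = -14 - 23034 = -23048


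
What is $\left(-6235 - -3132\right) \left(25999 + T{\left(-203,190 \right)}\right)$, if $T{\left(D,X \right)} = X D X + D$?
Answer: $22659669912$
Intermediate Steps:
$T{\left(D,X \right)} = D + D X^{2}$ ($T{\left(D,X \right)} = D X X + D = D X^{2} + D = D + D X^{2}$)
$\left(-6235 - -3132\right) \left(25999 + T{\left(-203,190 \right)}\right) = \left(-6235 - -3132\right) \left(25999 - 203 \left(1 + 190^{2}\right)\right) = \left(-6235 + 3132\right) \left(25999 - 203 \left(1 + 36100\right)\right) = - 3103 \left(25999 - 7328503\right) = \left(-3103\right) \left(-7302504\right) = 22659669912$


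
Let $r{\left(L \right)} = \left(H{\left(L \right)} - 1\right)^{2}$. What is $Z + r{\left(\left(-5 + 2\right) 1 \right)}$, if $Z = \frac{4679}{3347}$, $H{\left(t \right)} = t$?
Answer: $\frac{58231}{3347} \approx 17.398$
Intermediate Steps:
$Z = \frac{4679}{3347}$ ($Z = 4679 \cdot \frac{1}{3347} = \frac{4679}{3347} \approx 1.398$)
$r{\left(L \right)} = \left(-1 + L\right)^{2}$ ($r{\left(L \right)} = \left(L - 1\right)^{2} = \left(-1 + L\right)^{2}$)
$Z + r{\left(\left(-5 + 2\right) 1 \right)} = \frac{4679}{3347} + \left(-1 + \left(-5 + 2\right) 1\right)^{2} = \frac{4679}{3347} + \left(-1 - 3\right)^{2} = \frac{4679}{3347} + \left(-4\right)^{2} = \frac{4679}{3347} + 16 = \frac{58231}{3347}$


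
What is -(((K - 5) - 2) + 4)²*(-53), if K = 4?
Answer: 53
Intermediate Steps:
-(((K - 5) - 2) + 4)²*(-53) = -(((4 - 5) - 2) + 4)²*(-53) = -((-1 - 2) + 4)²*(-53) = -(-3 + 4)²*(-53) = -1²*(-53) = -(-53) = -1*(-53) = 53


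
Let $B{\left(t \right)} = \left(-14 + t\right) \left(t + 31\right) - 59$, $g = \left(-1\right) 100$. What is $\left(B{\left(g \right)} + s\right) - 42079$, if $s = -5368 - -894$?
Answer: $-38746$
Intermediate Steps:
$g = -100$
$s = -4474$ ($s = -5368 + 894 = -4474$)
$B{\left(t \right)} = -59 + \left(-14 + t\right) \left(31 + t\right)$ ($B{\left(t \right)} = \left(-14 + t\right) \left(31 + t\right) - 59 = -59 + \left(-14 + t\right) \left(31 + t\right)$)
$\left(B{\left(g \right)} + s\right) - 42079 = \left(\left(-493 + \left(-100\right)^{2} + 17 \left(-100\right)\right) - 4474\right) - 42079 = \left(\left(-493 + 10000 - 1700\right) - 4474\right) - 42079 = \left(7807 - 4474\right) - 42079 = 3333 - 42079 = -38746$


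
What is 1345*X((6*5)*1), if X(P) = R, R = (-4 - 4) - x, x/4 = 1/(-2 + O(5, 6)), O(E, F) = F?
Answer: -12105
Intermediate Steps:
x = 1 (x = 4/(-2 + 6) = 4/4 = 4*(1/4) = 1)
R = -9 (R = (-4 - 4) - 1*1 = -8 - 1 = -9)
X(P) = -9
1345*X((6*5)*1) = 1345*(-9) = -12105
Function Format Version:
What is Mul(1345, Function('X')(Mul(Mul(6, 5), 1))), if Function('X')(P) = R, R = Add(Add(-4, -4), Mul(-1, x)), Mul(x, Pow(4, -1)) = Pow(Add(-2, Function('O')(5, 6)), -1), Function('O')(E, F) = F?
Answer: -12105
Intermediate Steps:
x = 1 (x = Mul(4, Pow(Add(-2, 6), -1)) = Mul(4, Pow(4, -1)) = Mul(4, Rational(1, 4)) = 1)
R = -9 (R = Add(Add(-4, -4), Mul(-1, 1)) = Add(-8, -1) = -9)
Function('X')(P) = -9
Mul(1345, Function('X')(Mul(Mul(6, 5), 1))) = Mul(1345, -9) = -12105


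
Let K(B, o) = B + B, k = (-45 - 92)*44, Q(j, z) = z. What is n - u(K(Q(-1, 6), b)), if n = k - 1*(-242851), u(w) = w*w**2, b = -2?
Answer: 235095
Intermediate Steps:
k = -6028 (k = -137*44 = -6028)
K(B, o) = 2*B
u(w) = w**3
n = 236823 (n = -6028 - 1*(-242851) = -6028 + 242851 = 236823)
n - u(K(Q(-1, 6), b)) = 236823 - (2*6)**3 = 236823 - 1*12**3 = 236823 - 1*1728 = 236823 - 1728 = 235095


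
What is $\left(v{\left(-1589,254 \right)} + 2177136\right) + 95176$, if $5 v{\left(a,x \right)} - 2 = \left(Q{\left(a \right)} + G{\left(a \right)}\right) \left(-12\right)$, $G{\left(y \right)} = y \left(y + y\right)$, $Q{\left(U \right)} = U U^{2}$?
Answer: $\frac{48095957086}{5} \approx 9.6192 \cdot 10^{9}$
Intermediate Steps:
$Q{\left(U \right)} = U^{3}$
$G{\left(y \right)} = 2 y^{2}$ ($G{\left(y \right)} = y 2 y = 2 y^{2}$)
$v{\left(a,x \right)} = \frac{2}{5} - \frac{24 a^{2}}{5} - \frac{12 a^{3}}{5}$ ($v{\left(a,x \right)} = \frac{2}{5} + \frac{\left(a^{3} + 2 a^{2}\right) \left(-12\right)}{5} = \frac{2}{5} + \frac{- 24 a^{2} - 12 a^{3}}{5} = \frac{2}{5} - \left(\frac{12 a^{3}}{5} + \frac{24 a^{2}}{5}\right) = \frac{2}{5} - \frac{24 a^{2}}{5} - \frac{12 a^{3}}{5}$)
$\left(v{\left(-1589,254 \right)} + 2177136\right) + 95176 = \left(\left(\frac{2}{5} - \frac{24 \left(-1589\right)^{2}}{5} - \frac{12 \left(-1589\right)^{3}}{5}\right) + 2177136\right) + 95176 = \left(\left(\frac{2}{5} - \frac{60598104}{5} - - \frac{48145193628}{5}\right) + 2177136\right) + 95176 = \left(\left(\frac{2}{5} - \frac{60598104}{5} + \frac{48145193628}{5}\right) + 2177136\right) + 95176 = \left(\frac{48084595526}{5} + 2177136\right) + 95176 = \frac{48095481206}{5} + 95176 = \frac{48095957086}{5}$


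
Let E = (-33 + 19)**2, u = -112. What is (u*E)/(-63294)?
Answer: 1568/4521 ≈ 0.34683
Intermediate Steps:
E = 196 (E = (-14)**2 = 196)
(u*E)/(-63294) = -112*196/(-63294) = -21952*(-1/63294) = 1568/4521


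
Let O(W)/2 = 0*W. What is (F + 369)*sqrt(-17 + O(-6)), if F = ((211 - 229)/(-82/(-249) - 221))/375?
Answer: 2534431869*I*sqrt(17)/6868375 ≈ 1521.4*I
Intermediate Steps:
O(W) = 0 (O(W) = 2*(0*W) = 2*0 = 0)
F = 1494/6868375 (F = -18/(-82*(-1/249) - 221)*(1/375) = -18/(82/249 - 221)*(1/375) = -18/(-54947/249)*(1/375) = -18*(-249/54947)*(1/375) = (4482/54947)*(1/375) = 1494/6868375 ≈ 0.00021752)
(F + 369)*sqrt(-17 + O(-6)) = (1494/6868375 + 369)*sqrt(-17 + 0) = 2534431869*sqrt(-17)/6868375 = 2534431869*(I*sqrt(17))/6868375 = 2534431869*I*sqrt(17)/6868375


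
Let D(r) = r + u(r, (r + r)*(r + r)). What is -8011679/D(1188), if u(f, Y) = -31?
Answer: -616283/89 ≈ -6924.5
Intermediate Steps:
D(r) = -31 + r (D(r) = r - 31 = -31 + r)
-8011679/D(1188) = -8011679/(-31 + 1188) = -8011679/1157 = -8011679*1/1157 = -616283/89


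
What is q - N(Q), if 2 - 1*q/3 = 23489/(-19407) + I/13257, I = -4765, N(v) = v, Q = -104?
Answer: 3279138886/28586511 ≈ 114.71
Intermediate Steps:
q = 306141742/28586511 (q = 6 - 3*(23489/(-19407) - 4765/13257) = 6 - 3*(23489*(-1/19407) - 4765*1/13257) = 6 - 3*(-23489/19407 - 4765/13257) = 6 - 3*(-134622676/85759533) = 6 + 134622676/28586511 = 306141742/28586511 ≈ 10.709)
q - N(Q) = 306141742/28586511 - 1*(-104) = 306141742/28586511 + 104 = 3279138886/28586511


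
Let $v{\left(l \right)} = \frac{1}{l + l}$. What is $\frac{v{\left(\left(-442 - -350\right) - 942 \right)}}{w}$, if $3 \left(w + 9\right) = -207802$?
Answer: $\frac{3}{429790372} \approx 6.9801 \cdot 10^{-9}$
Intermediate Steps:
$w = - \frac{207829}{3}$ ($w = -9 + \frac{1}{3} \left(-207802\right) = -9 - \frac{207802}{3} = - \frac{207829}{3} \approx -69276.0$)
$v{\left(l \right)} = \frac{1}{2 l}$
$\frac{v{\left(\left(-442 - -350\right) - 942 \right)}}{w} = \frac{\frac{1}{2} \frac{1}{\left(-442 - -350\right) - 942}}{- \frac{207829}{3}} = \frac{1}{2 \left(\left(-442 + 350\right) - 942\right)} \left(- \frac{3}{207829}\right) = \frac{1}{2 \left(-92 - 942\right)} \left(- \frac{3}{207829}\right) = \frac{1}{2 \left(-1034\right)} \left(- \frac{3}{207829}\right) = \frac{1}{2} \left(- \frac{1}{1034}\right) \left(- \frac{3}{207829}\right) = \left(- \frac{1}{2068}\right) \left(- \frac{3}{207829}\right) = \frac{3}{429790372}$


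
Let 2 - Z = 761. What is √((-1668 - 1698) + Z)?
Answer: 5*I*√165 ≈ 64.226*I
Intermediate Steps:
Z = -759 (Z = 2 - 1*761 = 2 - 761 = -759)
√((-1668 - 1698) + Z) = √((-1668 - 1698) - 759) = √(-3366 - 759) = √(-4125) = 5*I*√165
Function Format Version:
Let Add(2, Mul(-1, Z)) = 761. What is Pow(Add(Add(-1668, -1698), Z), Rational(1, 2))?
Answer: Mul(5, I, Pow(165, Rational(1, 2))) ≈ Mul(64.226, I)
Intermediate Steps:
Z = -759 (Z = Add(2, Mul(-1, 761)) = Add(2, -761) = -759)
Pow(Add(Add(-1668, -1698), Z), Rational(1, 2)) = Pow(Add(Add(-1668, -1698), -759), Rational(1, 2)) = Pow(Add(-3366, -759), Rational(1, 2)) = Pow(-4125, Rational(1, 2)) = Mul(5, I, Pow(165, Rational(1, 2)))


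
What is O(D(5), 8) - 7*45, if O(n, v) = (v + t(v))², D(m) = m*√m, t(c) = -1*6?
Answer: -311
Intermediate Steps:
t(c) = -6
D(m) = m^(3/2)
O(n, v) = (-6 + v)² (O(n, v) = (v - 6)² = (-6 + v)²)
O(D(5), 8) - 7*45 = (-6 + 8)² - 7*45 = 2² - 315 = 4 - 315 = -311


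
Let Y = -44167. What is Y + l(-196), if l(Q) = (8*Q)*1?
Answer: -45735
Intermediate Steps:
l(Q) = 8*Q
Y + l(-196) = -44167 + 8*(-196) = -44167 - 1568 = -45735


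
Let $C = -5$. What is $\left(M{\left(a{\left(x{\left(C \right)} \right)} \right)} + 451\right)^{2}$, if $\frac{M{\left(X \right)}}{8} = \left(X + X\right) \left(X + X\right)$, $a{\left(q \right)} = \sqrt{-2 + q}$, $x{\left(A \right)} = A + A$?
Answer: $4489$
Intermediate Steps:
$x{\left(A \right)} = 2 A$
$M{\left(X \right)} = 32 X^{2}$ ($M{\left(X \right)} = 8 \left(X + X\right) \left(X + X\right) = 8 \cdot 2 X 2 X = 8 \cdot 4 X^{2} = 32 X^{2}$)
$\left(M{\left(a{\left(x{\left(C \right)} \right)} \right)} + 451\right)^{2} = \left(32 \left(\sqrt{-2 + 2 \left(-5\right)}\right)^{2} + 451\right)^{2} = \left(32 \left(\sqrt{-2 - 10}\right)^{2} + 451\right)^{2} = \left(32 \left(\sqrt{-12}\right)^{2} + 451\right)^{2} = \left(32 \left(2 i \sqrt{3}\right)^{2} + 451\right)^{2} = \left(32 \left(-12\right) + 451\right)^{2} = \left(-384 + 451\right)^{2} = 67^{2} = 4489$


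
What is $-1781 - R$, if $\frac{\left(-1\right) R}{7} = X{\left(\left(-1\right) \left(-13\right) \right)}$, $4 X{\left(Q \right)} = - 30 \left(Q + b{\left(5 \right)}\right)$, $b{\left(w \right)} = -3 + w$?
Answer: $- \frac{5137}{2} \approx -2568.5$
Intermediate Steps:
$X{\left(Q \right)} = -15 - \frac{15 Q}{2}$ ($X{\left(Q \right)} = \frac{\left(-30\right) \left(Q + \left(-3 + 5\right)\right)}{4} = \frac{\left(-30\right) \left(Q + 2\right)}{4} = \frac{\left(-30\right) \left(2 + Q\right)}{4} = \frac{-60 - 30 Q}{4} = -15 - \frac{15 Q}{2}$)
$R = \frac{1575}{2}$ ($R = - 7 \left(-15 - \frac{15 \left(\left(-1\right) \left(-13\right)\right)}{2}\right) = - 7 \left(-15 - \frac{195}{2}\right) = \left(-7\right) \left(- \frac{225}{2}\right) = \frac{1575}{2} \approx 787.5$)
$-1781 - R = -1781 - \frac{1575}{2} = - \frac{5137}{2}$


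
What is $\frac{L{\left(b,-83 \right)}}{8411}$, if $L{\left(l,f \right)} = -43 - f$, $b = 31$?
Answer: $\frac{40}{8411} \approx 0.0047557$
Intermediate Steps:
$\frac{L{\left(b,-83 \right)}}{8411} = \frac{-43 - -83}{8411} = \left(-43 + 83\right) \frac{1}{8411} = 40 \cdot \frac{1}{8411} = \frac{40}{8411}$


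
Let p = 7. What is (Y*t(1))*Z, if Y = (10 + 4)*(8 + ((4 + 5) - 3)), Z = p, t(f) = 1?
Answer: 1372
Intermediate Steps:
Z = 7
Y = 196 (Y = 14*(8 + (9 - 3)) = 14*(8 + 6) = 14*14 = 196)
(Y*t(1))*Z = (196*1)*7 = 196*7 = 1372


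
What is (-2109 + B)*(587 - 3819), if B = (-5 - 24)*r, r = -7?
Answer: 6160192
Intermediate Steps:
B = 203 (B = (-5 - 24)*(-7) = -29*(-7) = 203)
(-2109 + B)*(587 - 3819) = (-2109 + 203)*(587 - 3819) = -1906*(-3232) = 6160192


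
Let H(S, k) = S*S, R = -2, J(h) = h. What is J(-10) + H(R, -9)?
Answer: -6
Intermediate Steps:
H(S, k) = S²
J(-10) + H(R, -9) = -10 + (-2)² = -10 + 4 = -6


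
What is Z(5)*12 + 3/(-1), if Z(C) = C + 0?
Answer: 57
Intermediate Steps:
Z(C) = C
Z(5)*12 + 3/(-1) = 5*12 + 3/(-1) = 60 + 3*(-1) = 60 - 3 = 57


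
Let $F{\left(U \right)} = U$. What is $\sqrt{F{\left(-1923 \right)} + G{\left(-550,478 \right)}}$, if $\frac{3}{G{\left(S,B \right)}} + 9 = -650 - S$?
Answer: $\frac{3 i \sqrt{2538610}}{109} \approx 43.852 i$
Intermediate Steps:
$G{\left(S,B \right)} = \frac{3}{-659 - S}$ ($G{\left(S,B \right)} = \frac{3}{-9 - \left(650 + S\right)} = \frac{3}{-659 - S}$)
$\sqrt{F{\left(-1923 \right)} + G{\left(-550,478 \right)}} = \sqrt{-1923 - \frac{3}{659 - 550}} = \sqrt{-1923 - \frac{3}{109}} = \sqrt{- \frac{209610}{109}} = \frac{3 i \sqrt{2538610}}{109}$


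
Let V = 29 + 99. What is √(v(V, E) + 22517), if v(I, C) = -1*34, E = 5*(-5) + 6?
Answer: √22483 ≈ 149.94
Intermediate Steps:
V = 128
E = -19 (E = -25 + 6 = -19)
v(I, C) = -34
√(v(V, E) + 22517) = √(-34 + 22517) = √22483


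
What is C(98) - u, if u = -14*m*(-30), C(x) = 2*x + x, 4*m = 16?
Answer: -1386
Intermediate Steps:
m = 4 (m = (¼)*16 = 4)
C(x) = 3*x
u = 1680 (u = -14*4*(-30) = -56*(-30) = 1680)
C(98) - u = 3*98 - 1*1680 = 294 - 1680 = -1386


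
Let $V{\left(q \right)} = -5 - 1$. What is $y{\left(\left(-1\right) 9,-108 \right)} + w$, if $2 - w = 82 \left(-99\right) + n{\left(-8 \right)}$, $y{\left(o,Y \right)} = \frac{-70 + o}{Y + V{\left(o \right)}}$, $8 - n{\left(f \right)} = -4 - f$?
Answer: $\frac{925303}{114} \approx 8116.7$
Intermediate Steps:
$V{\left(q \right)} = -6$ ($V{\left(q \right)} = -5 - 1 = -6$)
$n{\left(f \right)} = 12 + f$ ($n{\left(f \right)} = 8 - \left(-4 - f\right) = 8 + \left(4 + f\right) = 12 + f$)
$y{\left(o,Y \right)} = \frac{-70 + o}{-6 + Y}$ ($y{\left(o,Y \right)} = \frac{-70 + o}{Y - 6} = \frac{-70 + o}{-6 + Y}$)
$w = 8116$ ($w = 2 - \left(82 \left(-99\right) + \left(12 - 8\right)\right) = 2 - \left(-8118 + 4\right) = 2 - -8114 = 2 + 8114 = 8116$)
$y{\left(\left(-1\right) 9,-108 \right)} + w = \frac{-70 - 9}{-6 - 108} + 8116 = \frac{-70 - 9}{-114} + 8116 = \left(- \frac{1}{114}\right) \left(-79\right) + 8116 = \frac{79}{114} + 8116 = \frac{925303}{114}$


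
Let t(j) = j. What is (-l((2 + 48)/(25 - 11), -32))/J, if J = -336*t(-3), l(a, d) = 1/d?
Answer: 1/32256 ≈ 3.1002e-5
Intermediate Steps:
J = 1008 (J = -336*(-3) = 1008)
(-l((2 + 48)/(25 - 11), -32))/J = -1/(-32)/1008 = -1*(-1/32)*(1/1008) = (1/32)*(1/1008) = 1/32256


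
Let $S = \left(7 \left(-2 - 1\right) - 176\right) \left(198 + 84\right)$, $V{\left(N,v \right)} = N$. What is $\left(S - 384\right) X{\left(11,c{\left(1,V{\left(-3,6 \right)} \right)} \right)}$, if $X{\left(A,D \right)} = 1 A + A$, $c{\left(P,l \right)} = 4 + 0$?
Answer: $-1230636$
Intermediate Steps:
$c{\left(P,l \right)} = 4$
$X{\left(A,D \right)} = 2 A$ ($X{\left(A,D \right)} = A + A = 2 A$)
$S = -55554$ ($S = \left(7 \left(-3\right) - 176\right) 282 = \left(-21 - 176\right) 282 = \left(-197\right) 282 = -55554$)
$\left(S - 384\right) X{\left(11,c{\left(1,V{\left(-3,6 \right)} \right)} \right)} = \left(-55554 - 384\right) 2 \cdot 11 = \left(-55938\right) 22 = -1230636$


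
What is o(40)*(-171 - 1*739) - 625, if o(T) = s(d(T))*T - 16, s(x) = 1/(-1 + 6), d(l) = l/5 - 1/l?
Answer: 6655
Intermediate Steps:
d(l) = -1/l + l/5 (d(l) = l*(1/5) - 1/l = l/5 - 1/l = -1/l + l/5)
s(x) = 1/5
o(T) = -16 + T/5 (o(T) = T/5 - 16 = -16 + T/5)
o(40)*(-171 - 1*739) - 625 = (-16 + (1/5)*40)*(-171 - 1*739) - 625 = (-16 + 8)*(-171 - 739) - 625 = -8*(-910) - 625 = 7280 - 625 = 6655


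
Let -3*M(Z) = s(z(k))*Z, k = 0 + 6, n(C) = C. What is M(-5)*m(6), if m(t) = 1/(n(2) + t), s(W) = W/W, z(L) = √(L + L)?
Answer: 5/24 ≈ 0.20833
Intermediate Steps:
k = 6
z(L) = √2*√L (z(L) = √(2*L) = √2*√L)
s(W) = 1
m(t) = 1/(2 + t)
M(Z) = -Z/3
M(-5)*m(6) = (-⅓*(-5))/(2 + 6) = (5/3)/8 = (5/3)*(⅛) = 5/24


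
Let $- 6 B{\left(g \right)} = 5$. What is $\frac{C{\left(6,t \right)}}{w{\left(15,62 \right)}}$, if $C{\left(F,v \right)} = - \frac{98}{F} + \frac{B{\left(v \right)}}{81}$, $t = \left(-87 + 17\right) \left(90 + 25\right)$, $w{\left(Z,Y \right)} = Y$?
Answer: $- \frac{7943}{30132} \approx -0.26361$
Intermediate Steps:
$B{\left(g \right)} = - \frac{5}{6}$ ($B{\left(g \right)} = \left(- \frac{1}{6}\right) 5 = - \frac{5}{6}$)
$t = -8050$ ($t = \left(-70\right) 115 = -8050$)
$C{\left(F,v \right)} = - \frac{5}{486} - \frac{98}{F}$ ($C{\left(F,v \right)} = - \frac{98}{F} - \frac{5}{6 \cdot 81} = - \frac{98}{F} - \frac{5}{486} = - \frac{5}{486} - \frac{98}{F}$)
$\frac{C{\left(6,t \right)}}{w{\left(15,62 \right)}} = \frac{- \frac{5}{486} - \frac{98}{6}}{62} = \left(- \frac{5}{486} - \frac{49}{3}\right) \frac{1}{62} = \left(- \frac{7943}{486}\right) \frac{1}{62} = - \frac{7943}{30132}$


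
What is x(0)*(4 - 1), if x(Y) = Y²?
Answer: 0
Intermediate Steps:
x(0)*(4 - 1) = 0²*(4 - 1) = 0*3 = 0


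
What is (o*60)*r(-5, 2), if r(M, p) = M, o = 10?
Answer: -3000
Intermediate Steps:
(o*60)*r(-5, 2) = (10*60)*(-5) = 600*(-5) = -3000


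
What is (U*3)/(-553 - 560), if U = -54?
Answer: 54/371 ≈ 0.14555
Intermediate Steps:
(U*3)/(-553 - 560) = (-54*3)/(-553 - 560) = -162/(-1113) = -1/1113*(-162) = 54/371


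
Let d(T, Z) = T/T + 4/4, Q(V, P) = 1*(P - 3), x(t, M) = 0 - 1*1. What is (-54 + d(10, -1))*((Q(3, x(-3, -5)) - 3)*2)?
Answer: 728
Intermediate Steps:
x(t, M) = -1 (x(t, M) = 0 - 1 = -1)
Q(V, P) = -3 + P (Q(V, P) = 1*(-3 + P) = -3 + P)
d(T, Z) = 2 (d(T, Z) = 1 + 4*(1/4) = 1 + 1 = 2)
(-54 + d(10, -1))*((Q(3, x(-3, -5)) - 3)*2) = (-54 + 2)*(((-3 - 1) - 3)*2) = -52*(-4 - 3)*2 = -(-364)*2 = -52*(-14) = 728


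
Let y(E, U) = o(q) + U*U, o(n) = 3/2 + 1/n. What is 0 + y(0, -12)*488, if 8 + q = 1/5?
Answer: 2766716/39 ≈ 70941.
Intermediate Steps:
q = -39/5 (q = -8 + 1/5 = -39/5 ≈ -7.8000)
o(n) = 3/2 + 1/n (o(n) = 3*(1/2) + 1/n = 3/2 + 1/n)
y(E, U) = 107/78 + U**2 (y(E, U) = (3/2 + 1/(-39/5)) + U*U = (3/2 - 5/39) + U**2 = 107/78 + U**2)
0 + y(0, -12)*488 = 0 + (107/78 + (-12)**2)*488 = 0 + (107/78 + 144)*488 = 0 + (11339/78)*488 = 0 + 2766716/39 = 2766716/39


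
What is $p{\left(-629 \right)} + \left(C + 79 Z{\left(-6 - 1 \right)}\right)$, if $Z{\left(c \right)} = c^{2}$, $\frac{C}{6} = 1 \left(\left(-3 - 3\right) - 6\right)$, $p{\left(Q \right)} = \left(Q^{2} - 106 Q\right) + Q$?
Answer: $465485$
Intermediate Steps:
$p{\left(Q \right)} = Q^{2} - 105 Q$
$C = -72$ ($C = 6 \cdot 1 \left(\left(-3 - 3\right) - 6\right) = 6 \cdot 1 \left(-6 - 6\right) = 6 \cdot 1 \left(-12\right) = 6 \left(-12\right) = -72$)
$p{\left(-629 \right)} + \left(C + 79 Z{\left(-6 - 1 \right)}\right) = - 629 \left(-105 - 629\right) - \left(72 - 79 \left(-6 - 1\right)^{2}\right) = \left(-629\right) \left(-734\right) - \left(72 - 79 \left(-6 - 1\right)^{2}\right) = 461686 - \left(72 - 79 \left(-7\right)^{2}\right) = 461686 + \left(-72 + 79 \cdot 49\right) = 461686 + \left(-72 + 3871\right) = 461686 + 3799 = 465485$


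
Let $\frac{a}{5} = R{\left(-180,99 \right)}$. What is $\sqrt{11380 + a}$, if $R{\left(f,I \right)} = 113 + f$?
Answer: $47 \sqrt{5} \approx 105.1$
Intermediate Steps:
$a = -335$ ($a = 5 \left(113 - 180\right) = 5 \left(-67\right) = -335$)
$\sqrt{11380 + a} = \sqrt{11380 - 335} = \sqrt{11045} = 47 \sqrt{5}$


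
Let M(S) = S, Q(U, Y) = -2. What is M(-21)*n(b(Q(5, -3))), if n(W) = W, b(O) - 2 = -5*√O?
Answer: -42 + 105*I*√2 ≈ -42.0 + 148.49*I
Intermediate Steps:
b(O) = 2 - 5*√O
M(-21)*n(b(Q(5, -3))) = -21*(2 - 5*I*√2) = -42 + 105*I*√2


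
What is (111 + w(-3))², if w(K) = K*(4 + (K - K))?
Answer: 9801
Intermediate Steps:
w(K) = 4*K (w(K) = K*(4 + 0) = K*4 = 4*K)
(111 + w(-3))² = (111 + 4*(-3))² = (111 - 12)² = 99² = 9801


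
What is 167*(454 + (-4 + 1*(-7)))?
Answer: 73981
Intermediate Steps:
167*(454 + (-4 + 1*(-7))) = 167*(454 + (-4 - 7)) = 167*(454 - 11) = 167*443 = 73981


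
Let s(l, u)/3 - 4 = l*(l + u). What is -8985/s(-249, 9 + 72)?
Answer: -2995/41836 ≈ -0.071589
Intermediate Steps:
s(l, u) = 12 + 3*l*(l + u) (s(l, u) = 12 + 3*(l*(l + u)) = 12 + 3*l*(l + u))
-8985/s(-249, 9 + 72) = -8985/(12 + 3*(-249)² + 3*(-249)*(9 + 72)) = -8985/(12 + 3*62001 + 3*(-249)*81) = -8985/(12 + 186003 - 60507) = -8985/125508 = -8985*1/125508 = -2995/41836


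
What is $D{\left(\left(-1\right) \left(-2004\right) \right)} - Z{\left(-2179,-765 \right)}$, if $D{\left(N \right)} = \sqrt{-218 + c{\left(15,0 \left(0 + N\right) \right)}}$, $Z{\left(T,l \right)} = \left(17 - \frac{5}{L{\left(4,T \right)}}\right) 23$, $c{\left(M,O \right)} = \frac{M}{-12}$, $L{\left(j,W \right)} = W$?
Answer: $- \frac{852104}{2179} + \frac{i \sqrt{877}}{2} \approx -391.05 + 14.807 i$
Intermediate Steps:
$c{\left(M,O \right)} = - \frac{M}{12}$ ($c{\left(M,O \right)} = M \left(- \frac{1}{12}\right) = - \frac{M}{12}$)
$Z{\left(T,l \right)} = 391 - \frac{115}{T}$ ($Z{\left(T,l \right)} = \left(17 - \frac{5}{T}\right) 23 = 391 - \frac{115}{T}$)
$D{\left(N \right)} = \frac{i \sqrt{877}}{2}$ ($D{\left(N \right)} = \sqrt{-218 - \frac{5}{4}} = \sqrt{- \frac{877}{4}} = \frac{i \sqrt{877}}{2}$)
$D{\left(\left(-1\right) \left(-2004\right) \right)} - Z{\left(-2179,-765 \right)} = \frac{i \sqrt{877}}{2} - \left(391 - \frac{115}{-2179}\right) = \frac{i \sqrt{877}}{2} - \left(391 - - \frac{115}{2179}\right) = \frac{i \sqrt{877}}{2} - \left(391 + \frac{115}{2179}\right) = \frac{i \sqrt{877}}{2} - \frac{852104}{2179} = - \frac{852104}{2179} + \frac{i \sqrt{877}}{2}$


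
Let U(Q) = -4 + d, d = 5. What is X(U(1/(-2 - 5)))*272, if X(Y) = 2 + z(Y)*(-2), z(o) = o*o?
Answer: 0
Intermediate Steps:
z(o) = o²
U(Q) = 1 (U(Q) = -4 + 5 = 1)
X(Y) = 2 - 2*Y² (X(Y) = 2 + Y²*(-2) = 2 - 2*Y²)
X(U(1/(-2 - 5)))*272 = (2 - 2*1²)*272 = (2 - 2*1)*272 = (2 - 2)*272 = 0*272 = 0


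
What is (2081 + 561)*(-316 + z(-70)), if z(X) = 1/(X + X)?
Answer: -58442361/70 ≈ -8.3489e+5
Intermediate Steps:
z(X) = 1/(2*X)
(2081 + 561)*(-316 + z(-70)) = (2081 + 561)*(-316 + (½)/(-70)) = 2642*(-316 + (½)*(-1/70)) = 2642*(-316 - 1/140) = 2642*(-44241/140) = -58442361/70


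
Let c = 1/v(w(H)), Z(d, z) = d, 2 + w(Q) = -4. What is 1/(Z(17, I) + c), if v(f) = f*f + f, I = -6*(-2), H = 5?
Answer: 30/511 ≈ 0.058708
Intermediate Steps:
w(Q) = -6 (w(Q) = -2 - 4 = -6)
I = 12
v(f) = f + f**2 (v(f) = f**2 + f = f + f**2)
c = 1/30 (c = 1/(-6*(1 - 6)) = 1/(-6*(-5)) = 1/30 ≈ 0.033333)
1/(Z(17, I) + c) = 1/(17 + 1/30) = 1/(511/30) = 30/511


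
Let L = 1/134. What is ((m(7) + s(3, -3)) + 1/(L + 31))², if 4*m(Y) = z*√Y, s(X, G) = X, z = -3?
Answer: 3627390391/276224400 - 12599*√7/2770 ≈ 1.0982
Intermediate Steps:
L = 1/134 ≈ 0.0074627
m(Y) = -3*√Y/4 (m(Y) = (-3*√Y)/4 = -3*√Y/4)
((m(7) + s(3, -3)) + 1/(L + 31))² = ((-3*√7/4 + 3) + 1/(1/134 + 31))² = ((3 - 3*√7/4) + 1/(4155/134))² = ((3 - 3*√7/4) + 134/4155)² = (12599/4155 - 3*√7/4)²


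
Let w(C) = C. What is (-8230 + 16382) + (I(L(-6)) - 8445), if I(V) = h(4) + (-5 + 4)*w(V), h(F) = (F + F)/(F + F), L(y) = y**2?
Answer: -328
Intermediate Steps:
h(F) = 1 (h(F) = (2*F)/((2*F)) = (2*F)*(1/(2*F)) = 1)
I(V) = 1 - V (I(V) = 1 + (-5 + 4)*V = 1 - V)
(-8230 + 16382) + (I(L(-6)) - 8445) = (-8230 + 16382) + ((1 - 1*(-6)**2) - 8445) = 8152 + ((1 - 1*36) - 8445) = 8152 + ((1 - 36) - 8445) = 8152 + (-35 - 8445) = 8152 - 8480 = -328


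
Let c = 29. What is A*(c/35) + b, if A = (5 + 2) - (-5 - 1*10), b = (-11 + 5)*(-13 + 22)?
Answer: -1252/35 ≈ -35.771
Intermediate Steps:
b = -54 (b = -6*9 = -54)
A = 22 (A = 7 - (-5 - 10) = 7 - 1*(-15) = 7 + 15 = 22)
A*(c/35) + b = 22*(29/35) - 54 = 638/35 - 54 = -1252/35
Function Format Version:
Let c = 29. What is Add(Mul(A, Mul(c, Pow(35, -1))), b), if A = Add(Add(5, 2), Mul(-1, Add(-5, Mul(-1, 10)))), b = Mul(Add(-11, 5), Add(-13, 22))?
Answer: Rational(-1252, 35) ≈ -35.771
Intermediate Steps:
b = -54 (b = Mul(-6, 9) = -54)
A = 22 (A = Add(7, Mul(-1, Add(-5, -10))) = Add(7, Mul(-1, -15)) = Add(7, 15) = 22)
Add(Mul(A, Mul(c, Pow(35, -1))), b) = Add(Mul(22, Mul(29, Pow(35, -1))), -54) = Add(Mul(22, Mul(29, Rational(1, 35))), -54) = Add(Mul(22, Rational(29, 35)), -54) = Add(Rational(638, 35), -54) = Rational(-1252, 35)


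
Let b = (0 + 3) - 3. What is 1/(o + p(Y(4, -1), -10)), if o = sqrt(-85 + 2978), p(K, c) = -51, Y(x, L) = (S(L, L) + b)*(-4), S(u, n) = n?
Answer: 51/292 + sqrt(2893)/292 ≈ 0.35886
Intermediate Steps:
b = 0 (b = 3 - 3 = 0)
Y(x, L) = -4*L (Y(x, L) = (L + 0)*(-4) = L*(-4) = -4*L)
o = sqrt(2893) ≈ 53.787
1/(o + p(Y(4, -1), -10)) = 1/(sqrt(2893) - 51) = 1/(-51 + sqrt(2893))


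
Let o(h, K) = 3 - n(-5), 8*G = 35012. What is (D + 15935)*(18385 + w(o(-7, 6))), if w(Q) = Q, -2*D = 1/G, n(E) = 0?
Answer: 2564740844952/8753 ≈ 2.9301e+8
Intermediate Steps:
G = 8753/2 (G = (⅛)*35012 = 8753/2 ≈ 4376.5)
o(h, K) = 3 (o(h, K) = 3 - 1*0 = 3 + 0 = 3)
D = -1/8753 (D = -1/(2*8753/2) = -½*2/8753 = -1/8753 ≈ -0.00011425)
(D + 15935)*(18385 + w(o(-7, 6))) = (-1/8753 + 15935)*(18385 + 3) = (139479054/8753)*18388 = 2564740844952/8753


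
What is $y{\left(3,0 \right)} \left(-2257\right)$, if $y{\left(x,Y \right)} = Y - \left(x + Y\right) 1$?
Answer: $6771$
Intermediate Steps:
$y{\left(x,Y \right)} = - x$ ($y{\left(x,Y \right)} = Y - \left(Y + x\right) 1 = Y - \left(Y + x\right) = - x$)
$y{\left(3,0 \right)} \left(-2257\right) = \left(-1\right) 3 \left(-2257\right) = \left(-3\right) \left(-2257\right) = 6771$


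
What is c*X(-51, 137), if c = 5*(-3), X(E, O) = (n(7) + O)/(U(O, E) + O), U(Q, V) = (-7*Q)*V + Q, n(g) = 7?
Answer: -2160/49183 ≈ -0.043918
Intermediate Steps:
U(Q, V) = Q - 7*Q*V (U(Q, V) = -7*Q*V + Q = Q - 7*Q*V)
X(E, O) = (7 + O)/(O + O*(1 - 7*E)) (X(E, O) = (7 + O)/(O*(1 - 7*E) + O) = (7 + O)/(O + O*(1 - 7*E)))
c = -15
c*X(-51, 137) = -15*(-7 - 1*137)/(137*(-2 + 7*(-51))) = -15*(-7 - 137)/(137*(-2 - 357)) = -15*(-144)/(137*(-359)) = -15*(-1)*(-144)/(137*359) = -15*144/49183 = -2160/49183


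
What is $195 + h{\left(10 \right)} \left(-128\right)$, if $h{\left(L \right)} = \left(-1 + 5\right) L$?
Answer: $-4925$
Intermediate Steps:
$h{\left(L \right)} = 4 L$
$195 + h{\left(10 \right)} \left(-128\right) = 195 + 4 \cdot 10 \left(-128\right) = 195 + 40 \left(-128\right) = 195 - 5120 = -4925$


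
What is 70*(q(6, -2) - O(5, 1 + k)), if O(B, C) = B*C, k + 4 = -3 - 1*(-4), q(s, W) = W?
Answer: 560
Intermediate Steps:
k = -3 (k = -4 + (-3 - 1*(-4)) = -4 + (-3 + 4) = -4 + 1 = -3)
70*(q(6, -2) - O(5, 1 + k)) = 70*(-2 - 5*(1 - 3)) = 70*(-2 - 5*(-2)) = 70*(-2 - 1*(-10)) = 70*(-2 + 10) = 70*8 = 560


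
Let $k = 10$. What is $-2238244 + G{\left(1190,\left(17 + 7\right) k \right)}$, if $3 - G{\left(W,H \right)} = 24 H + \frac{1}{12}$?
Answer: $- \frac{26928013}{12} \approx -2.244 \cdot 10^{6}$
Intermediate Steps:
$G{\left(W,H \right)} = \frac{35}{12} - 24 H$ ($G{\left(W,H \right)} = 3 - \left(24 H + \frac{1}{12}\right) = 3 - \left(\frac{1}{12} + 24 H\right) = \frac{35}{12} - 24 H$)
$-2238244 + G{\left(1190,\left(17 + 7\right) k \right)} = -2238244 + \left(\frac{35}{12} - 24 \left(17 + 7\right) 10\right) = -2238244 + \left(\frac{35}{12} - 24 \cdot 24 \cdot 10\right) = -2238244 + \left(\frac{35}{12} - 5760\right) = -2238244 - \frac{69085}{12} = - \frac{26928013}{12}$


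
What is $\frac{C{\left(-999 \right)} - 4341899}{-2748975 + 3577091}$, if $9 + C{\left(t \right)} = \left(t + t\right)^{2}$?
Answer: $- \frac{87476}{207029} \approx -0.42253$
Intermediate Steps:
$C{\left(t \right)} = -9 + 4 t^{2}$ ($C{\left(t \right)} = -9 + \left(t + t\right)^{2} = -9 + \left(2 t\right)^{2} = -9 + 4 t^{2}$)
$\frac{C{\left(-999 \right)} - 4341899}{-2748975 + 3577091} = \frac{\left(-9 + 4 \left(-999\right)^{2}\right) - 4341899}{-2748975 + 3577091} = \frac{\left(-9 + 4 \cdot 998001\right) - 4341899}{828116} = \left(\left(-9 + 3992004\right) - 4341899\right) \frac{1}{828116} = \left(3991995 - 4341899\right) \frac{1}{828116} = \left(-349904\right) \frac{1}{828116} = - \frac{87476}{207029}$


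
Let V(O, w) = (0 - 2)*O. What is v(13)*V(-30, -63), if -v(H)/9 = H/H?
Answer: -540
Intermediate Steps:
V(O, w) = -2*O
v(H) = -9 (v(H) = -9*H/H = -9*1 = -9)
v(13)*V(-30, -63) = -(-18)*(-30) = -9*60 = -540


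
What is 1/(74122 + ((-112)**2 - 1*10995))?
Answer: 1/75671 ≈ 1.3215e-5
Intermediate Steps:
1/(74122 + ((-112)**2 - 1*10995)) = 1/(74122 + (12544 - 10995)) = 1/(74122 + 1549) = 1/75671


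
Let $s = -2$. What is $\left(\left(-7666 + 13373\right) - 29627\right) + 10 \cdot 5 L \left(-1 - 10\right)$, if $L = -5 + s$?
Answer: $-20070$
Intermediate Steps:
$L = -7$ ($L = -5 - 2 = -7$)
$\left(\left(-7666 + 13373\right) - 29627\right) + 10 \cdot 5 L \left(-1 - 10\right) = \left(\left(-7666 + 13373\right) - 29627\right) + 10 \cdot 5 \left(-7\right) \left(-1 - 10\right) = \left(5707 - 29627\right) + 50 \left(-7\right) \left(-11\right) = -23920 - -3850 = -23920 + 3850 = -20070$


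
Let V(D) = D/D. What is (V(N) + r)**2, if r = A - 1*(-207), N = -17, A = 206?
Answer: 171396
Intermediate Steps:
V(D) = 1
r = 413 (r = 206 - 1*(-207) = 206 + 207 = 413)
(V(N) + r)**2 = (1 + 413)**2 = 414**2 = 171396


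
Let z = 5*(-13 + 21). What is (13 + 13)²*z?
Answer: 27040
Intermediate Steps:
z = 40 (z = 5*8 = 40)
(13 + 13)²*z = (13 + 13)²*40 = 26²*40 = 676*40 = 27040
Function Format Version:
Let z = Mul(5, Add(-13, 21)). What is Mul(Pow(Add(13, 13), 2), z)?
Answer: 27040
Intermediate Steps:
z = 40 (z = Mul(5, 8) = 40)
Mul(Pow(Add(13, 13), 2), z) = Mul(Pow(Add(13, 13), 2), 40) = Mul(Pow(26, 2), 40) = Mul(676, 40) = 27040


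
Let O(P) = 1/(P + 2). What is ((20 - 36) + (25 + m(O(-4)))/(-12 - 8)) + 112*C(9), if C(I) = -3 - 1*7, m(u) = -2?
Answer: -22743/20 ≈ -1137.2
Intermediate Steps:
O(P) = 1/(2 + P)
C(I) = -10 (C(I) = -3 - 7 = -10)
((20 - 36) + (25 + m(O(-4)))/(-12 - 8)) + 112*C(9) = ((20 - 36) + (25 - 2)/(-12 - 8)) + 112*(-10) = (-16 + 23/(-20)) - 1120 = (-16 + 23*(-1/20)) - 1120 = (-16 - 23/20) - 1120 = -343/20 - 1120 = -22743/20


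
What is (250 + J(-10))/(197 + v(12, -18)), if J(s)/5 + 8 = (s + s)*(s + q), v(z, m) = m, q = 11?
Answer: 110/179 ≈ 0.61452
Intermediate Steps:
J(s) = -40 + 10*s*(11 + s) (J(s) = -40 + 5*((s + s)*(s + 11)) = -40 + 5*((2*s)*(11 + s)) = -40 + 5*(2*s*(11 + s)) = -40 + 10*s*(11 + s))
(250 + J(-10))/(197 + v(12, -18)) = (250 + (-40 + 10*(-10)² + 110*(-10)))/(197 - 18) = (250 + (-40 + 10*100 - 1100))/179 = (250 + (-40 + 1000 - 1100))*(1/179) = (250 - 140)*(1/179) = 110*(1/179) = 110/179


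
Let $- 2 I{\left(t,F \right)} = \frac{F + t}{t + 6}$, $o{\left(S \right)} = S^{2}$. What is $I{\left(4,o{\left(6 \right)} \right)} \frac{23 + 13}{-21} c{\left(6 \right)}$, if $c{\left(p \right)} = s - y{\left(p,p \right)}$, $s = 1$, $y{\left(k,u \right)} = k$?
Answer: $- \frac{120}{7} \approx -17.143$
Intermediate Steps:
$c{\left(p \right)} = 1 - p$
$I{\left(t,F \right)} = - \frac{F + t}{2 \left(6 + t\right)}$ ($I{\left(t,F \right)} = - \frac{\left(F + t\right) \frac{1}{t + 6}}{2} = - \frac{\left(F + t\right) \frac{1}{6 + t}}{2} = - \frac{\frac{1}{6 + t} \left(F + t\right)}{2} = - \frac{F + t}{2 \left(6 + t\right)}$)
$I{\left(4,o{\left(6 \right)} \right)} \frac{23 + 13}{-21} c{\left(6 \right)} = \frac{- 6^{2} - 4}{2 \left(6 + 4\right)} \frac{23 + 13}{-21} \left(1 - 6\right) = \frac{\left(-1\right) 36 - 4}{2 \cdot 10} \cdot 36 \left(- \frac{1}{21}\right) \left(1 - 6\right) = \frac{1}{2} \cdot \frac{1}{10} \left(-36 - 4\right) \left(- \frac{12}{7}\right) \left(-5\right) = \frac{1}{2} \cdot \frac{1}{10} \left(-40\right) \left(- \frac{12}{7}\right) \left(-5\right) = \left(-2\right) \left(- \frac{12}{7}\right) \left(-5\right) = \frac{24}{7} \left(-5\right) = - \frac{120}{7}$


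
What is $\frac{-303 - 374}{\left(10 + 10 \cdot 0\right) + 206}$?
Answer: $- \frac{677}{216} \approx -3.1343$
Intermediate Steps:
$\frac{-303 - 374}{\left(10 + 10 \cdot 0\right) + 206} = - \frac{677}{\left(10 + 0\right) + 206} = - \frac{677}{10 + 206} = - \frac{677}{216}$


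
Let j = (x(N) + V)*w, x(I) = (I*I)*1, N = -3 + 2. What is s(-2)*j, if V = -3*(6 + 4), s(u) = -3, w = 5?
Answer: 435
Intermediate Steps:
N = -1
x(I) = I**2 (x(I) = I**2*1 = I**2)
V = -30 (V = -3*10 = -30)
j = -145 (j = ((-1)**2 - 30)*5 = (1 - 30)*5 = -29*5 = -145)
s(-2)*j = -3*(-145) = 435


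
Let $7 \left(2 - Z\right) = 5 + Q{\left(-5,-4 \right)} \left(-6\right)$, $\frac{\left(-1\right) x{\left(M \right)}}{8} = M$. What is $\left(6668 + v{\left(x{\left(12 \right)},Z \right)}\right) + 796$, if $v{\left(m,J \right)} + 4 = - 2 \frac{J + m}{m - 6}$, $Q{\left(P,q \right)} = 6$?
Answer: $\frac{887531}{119} \approx 7458.2$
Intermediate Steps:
$x{\left(M \right)} = - 8 M$
$Z = \frac{45}{7}$ ($Z = 2 - \frac{5 + 6 \left(-6\right)}{7} = 2 - \frac{5 - 36}{7} = 2 - - \frac{31}{7} = 2 + \frac{31}{7} = \frac{45}{7} \approx 6.4286$)
$v{\left(m,J \right)} = -4 - \frac{2 \left(J + m\right)}{-6 + m}$ ($v{\left(m,J \right)} = -4 - 2 \frac{J + m}{m - 6} = -4 - 2 \frac{J + m}{-6 + m} = -4 - \frac{2 \left(J + m\right)}{-6 + m}$)
$\left(6668 + v{\left(x{\left(12 \right)},Z \right)}\right) + 796 = \left(6668 + \frac{2 \left(12 - \frac{45}{7} - 3 \left(\left(-8\right) 12\right)\right)}{-6 - 96}\right) + 796 = \left(6668 + \frac{2 \left(12 - \frac{45}{7} - -288\right)}{-6 - 96}\right) + 796 = \left(6668 + \frac{2 \left(12 - \frac{45}{7} + 288\right)}{-102}\right) + 796 = \left(6668 + 2 \left(- \frac{1}{102}\right) \frac{2055}{7}\right) + 796 = \left(6668 - \frac{685}{119}\right) + 796 = \frac{792807}{119} + 796 = \frac{887531}{119}$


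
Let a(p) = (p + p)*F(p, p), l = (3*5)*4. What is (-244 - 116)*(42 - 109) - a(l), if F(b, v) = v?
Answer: 16920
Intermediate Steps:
l = 60 (l = 15*4 = 60)
a(p) = 2*p**2 (a(p) = (p + p)*p = (2*p)*p = 2*p**2)
(-244 - 116)*(42 - 109) - a(l) = (-244 - 116)*(42 - 109) - 2*60**2 = -360*(-67) - 2*3600 = 24120 - 1*7200 = 24120 - 7200 = 16920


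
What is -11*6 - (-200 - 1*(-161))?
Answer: -27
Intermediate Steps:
-11*6 - (-200 - 1*(-161)) = -66 - (-200 + 161) = -66 - 1*(-39) = -66 + 39 = -27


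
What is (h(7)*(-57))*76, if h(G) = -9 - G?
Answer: 69312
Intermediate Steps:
(h(7)*(-57))*76 = ((-9 - 1*7)*(-57))*76 = ((-9 - 7)*(-57))*76 = -16*(-57)*76 = 912*76 = 69312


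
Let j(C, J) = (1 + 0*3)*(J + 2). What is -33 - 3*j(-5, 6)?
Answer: -57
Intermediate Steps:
j(C, J) = 2 + J (j(C, J) = (1 + 0)*(2 + J) = 1*(2 + J) = 2 + J)
-33 - 3*j(-5, 6) = -33 - 3*(2 + 6) = -33 - 3*8 = -33 - 1*24 = -33 - 24 = -57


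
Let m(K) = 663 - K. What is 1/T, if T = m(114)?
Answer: 1/549 ≈ 0.0018215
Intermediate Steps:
T = 549 (T = 663 - 1*114 = 663 - 114 = 549)
1/T = 1/549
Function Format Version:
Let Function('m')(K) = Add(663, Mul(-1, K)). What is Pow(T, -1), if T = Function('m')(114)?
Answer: Rational(1, 549) ≈ 0.0018215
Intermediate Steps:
T = 549 (T = Add(663, Mul(-1, 114)) = Add(663, -114) = 549)
Pow(T, -1) = Pow(549, -1) = Rational(1, 549)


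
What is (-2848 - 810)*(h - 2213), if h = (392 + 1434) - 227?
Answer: 2246012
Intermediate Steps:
h = 1599 (h = 1826 - 227 = 1599)
(-2848 - 810)*(h - 2213) = (-2848 - 810)*(1599 - 2213) = -3658*(-614) = 2246012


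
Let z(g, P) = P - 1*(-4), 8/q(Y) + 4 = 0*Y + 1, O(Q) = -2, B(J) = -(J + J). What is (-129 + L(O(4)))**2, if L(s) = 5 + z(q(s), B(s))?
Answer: 13456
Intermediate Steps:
B(J) = -2*J
q(Y) = -8/3 (q(Y) = 8/(-4 + (0*Y + 1)) = 8/(-4 + (0 + 1)) = 8/(-4 + 1) = 8/(-3) = 8*(-1/3) = -8/3)
z(g, P) = 4 + P (z(g, P) = P + 4 = 4 + P)
L(s) = 9 - 2*s (L(s) = 5 + (4 - 2*s) = 9 - 2*s)
(-129 + L(O(4)))**2 = (-129 + (9 - 2*(-2)))**2 = (-129 + (9 + 4))**2 = (-129 + 13)**2 = (-116)**2 = 13456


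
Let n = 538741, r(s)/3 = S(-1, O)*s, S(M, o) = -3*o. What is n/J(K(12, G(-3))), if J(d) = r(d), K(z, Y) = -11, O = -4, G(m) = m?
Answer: -538741/396 ≈ -1360.5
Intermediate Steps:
r(s) = 36*s (r(s) = 3*((-3*(-4))*s) = 3*(12*s) = 36*s)
J(d) = 36*d
n/J(K(12, G(-3))) = 538741/((36*(-11))) = 538741/(-396) = 538741*(-1/396) = -538741/396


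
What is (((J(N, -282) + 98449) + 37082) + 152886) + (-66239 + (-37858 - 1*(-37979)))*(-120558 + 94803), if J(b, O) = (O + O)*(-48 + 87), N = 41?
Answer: 1703135511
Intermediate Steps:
J(b, O) = 78*O (J(b, O) = (2*O)*39 = 78*O)
(((J(N, -282) + 98449) + 37082) + 152886) + (-66239 + (-37858 - 1*(-37979)))*(-120558 + 94803) = (((78*(-282) + 98449) + 37082) + 152886) + (-66239 + (-37858 - 1*(-37979)))*(-120558 + 94803) = (((-21996 + 98449) + 37082) + 152886) + (-66239 + (-37858 + 37979))*(-25755) = ((76453 + 37082) + 152886) + (-66239 + 121)*(-25755) = (113535 + 152886) - 66118*(-25755) = 266421 + 1702869090 = 1703135511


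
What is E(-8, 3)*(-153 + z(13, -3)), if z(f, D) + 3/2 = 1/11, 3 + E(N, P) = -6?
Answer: 30573/22 ≈ 1389.7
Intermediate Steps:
E(N, P) = -9 (E(N, P) = -3 - 6 = -9)
z(f, D) = -31/22 (z(f, D) = -3/2 + 1/11 = -31/22)
E(-8, 3)*(-153 + z(13, -3)) = -9*(-153 - 31/22) = -9*(-3397/22) = 30573/22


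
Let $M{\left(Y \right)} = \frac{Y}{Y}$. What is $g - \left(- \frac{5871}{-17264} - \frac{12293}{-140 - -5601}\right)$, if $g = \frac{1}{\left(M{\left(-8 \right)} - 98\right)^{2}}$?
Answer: $\frac{1695265079493}{887068325936} \approx 1.9111$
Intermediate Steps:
$M{\left(Y \right)} = 1$
$g = \frac{1}{9409}$ ($g = \frac{1}{\left(1 - 98\right)^{2}} = \frac{1}{\left(-97\right)^{2}} = \frac{1}{9409} \approx 0.00010628$)
$g - \left(- \frac{5871}{-17264} - \frac{12293}{-140 - -5601}\right) = \frac{1}{9409} - \left(- \frac{5871}{-17264} - \frac{12293}{-140 - -5601}\right) = \frac{1}{9409} - \left(\left(-5871\right) \left(- \frac{1}{17264}\right) - \frac{12293}{-140 + 5601}\right) = \frac{1}{9409} - \left(\frac{5871}{17264} - \frac{12293}{5461}\right) = \frac{1}{9409} - - \frac{180164821}{94278704} = \frac{1}{9409} + \frac{180164821}{94278704} = \frac{1695265079493}{887068325936}$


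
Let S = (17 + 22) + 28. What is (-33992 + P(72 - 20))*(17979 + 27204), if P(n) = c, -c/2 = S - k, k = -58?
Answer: -1547156286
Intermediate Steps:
S = 67 (S = 39 + 28 = 67)
c = -250 (c = -2*(67 - 1*(-58)) = -2*(67 + 58) = -2*125 = -250)
P(n) = -250
(-33992 + P(72 - 20))*(17979 + 27204) = (-33992 - 250)*(17979 + 27204) = -34242*45183 = -1547156286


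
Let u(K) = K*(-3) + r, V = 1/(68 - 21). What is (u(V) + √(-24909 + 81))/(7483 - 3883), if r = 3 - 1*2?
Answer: 11/42300 + I*√6207/1800 ≈ 0.00026005 + 0.043769*I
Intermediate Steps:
r = 1 (r = 3 - 2 = 1)
V = 1/47 ≈ 0.021277
u(K) = 1 - 3*K (u(K) = K*(-3) + 1 = -3*K + 1 = 1 - 3*K)
(u(V) + √(-24909 + 81))/(7483 - 3883) = ((1 - 3*1/47) + √(-24909 + 81))/(7483 - 3883) = ((1 - 3/47) + √(-24828))/3600 = (44/47 + 2*I*√6207)*(1/3600) = 11/42300 + I*√6207/1800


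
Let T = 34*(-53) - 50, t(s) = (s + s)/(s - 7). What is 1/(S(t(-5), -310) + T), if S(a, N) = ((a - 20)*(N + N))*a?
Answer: 9/72457 ≈ 0.00012421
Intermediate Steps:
t(s) = 2*s/(-7 + s) (t(s) = (2*s)/(-7 + s) = 2*s/(-7 + s))
S(a, N) = 2*N*a*(-20 + a) (S(a, N) = ((-20 + a)*(2*N))*a = (2*N*(-20 + a))*a = 2*N*a*(-20 + a))
T = -1852 (T = -1802 - 50 = -1852)
1/(S(t(-5), -310) + T) = 1/(2*(-310)*(2*(-5)/(-7 - 5))*(-20 + 2*(-5)/(-7 - 5)) - 1852) = 1/(2*(-310)*(2*(-5)/(-12))*(-20 + 2*(-5)/(-12)) - 1852) = 1/(2*(-310)*(2*(-5)*(-1/12))*(-20 + 2*(-5)*(-1/12)) - 1852) = 1/(2*(-310)*(⅚)*(-20 + ⅚) - 1852) = 1/(2*(-310)*(⅚)*(-115/6) - 1852) = 1/(89125/9 - 1852) = 1/(72457/9) = 9/72457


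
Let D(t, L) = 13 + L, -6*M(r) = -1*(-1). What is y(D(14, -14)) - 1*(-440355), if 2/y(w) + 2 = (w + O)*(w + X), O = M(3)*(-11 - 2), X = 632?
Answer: 1939763787/4405 ≈ 4.4036e+5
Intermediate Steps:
M(r) = -⅙ (M(r) = -(-1)*(-1)/6 = -⅙*1 = -⅙)
O = 13/6 (O = -(-11 - 2)/6 = -⅙*(-13) = 13/6 ≈ 2.1667)
y(w) = 2/(-2 + (632 + w)*(13/6 + w)) (y(w) = 2/(-2 + (w + 13/6)*(w + 632)) = 2/(-2 + (13/6 + w)*(632 + w)) = 2/(-2 + (632 + w)*(13/6 + w)))
y(D(14, -14)) - 1*(-440355) = 12/(8204 + 6*(13 - 14)² + 3805*(13 - 14)) - 1*(-440355) = 12/(8204 + 6*(-1)² + 3805*(-1)) + 440355 = 12/(8204 + 6*1 - 3805) + 440355 = 12/(8204 + 6 - 3805) + 440355 = 12/4405 + 440355 = 1939763787/4405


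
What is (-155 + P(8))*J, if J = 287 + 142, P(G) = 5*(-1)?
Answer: -68640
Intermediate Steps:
P(G) = -5
J = 429
(-155 + P(8))*J = (-155 - 5)*429 = -160*429 = -68640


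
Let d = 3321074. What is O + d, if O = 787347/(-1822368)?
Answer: 2017406065295/607456 ≈ 3.3211e+6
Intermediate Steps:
O = -262449/607456 (O = 787347*(-1/1822368) = -262449/607456 ≈ -0.43205)
O + d = -262449/607456 + 3321074 = 2017406065295/607456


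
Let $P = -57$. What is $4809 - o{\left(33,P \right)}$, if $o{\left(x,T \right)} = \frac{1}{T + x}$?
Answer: $\frac{115417}{24} \approx 4809.0$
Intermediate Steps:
$4809 - o{\left(33,P \right)} = 4809 - \frac{1}{-57 + 33} = 4809 - \frac{1}{-24} = 4809 - - \frac{1}{24} = 4809 + \frac{1}{24} = \frac{115417}{24}$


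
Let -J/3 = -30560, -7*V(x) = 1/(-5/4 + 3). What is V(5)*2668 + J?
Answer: 4481648/49 ≈ 91462.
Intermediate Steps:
V(x) = -4/49 (V(x) = -1/(7*(-5/4 + 3)) = -1/(7*7/4) = -⅐*4/7 = -4/49)
J = 91680 (J = -3*(-30560) = 91680)
V(5)*2668 + J = -4/49*2668 + 91680 = -10672/49 + 91680 = 4481648/49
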